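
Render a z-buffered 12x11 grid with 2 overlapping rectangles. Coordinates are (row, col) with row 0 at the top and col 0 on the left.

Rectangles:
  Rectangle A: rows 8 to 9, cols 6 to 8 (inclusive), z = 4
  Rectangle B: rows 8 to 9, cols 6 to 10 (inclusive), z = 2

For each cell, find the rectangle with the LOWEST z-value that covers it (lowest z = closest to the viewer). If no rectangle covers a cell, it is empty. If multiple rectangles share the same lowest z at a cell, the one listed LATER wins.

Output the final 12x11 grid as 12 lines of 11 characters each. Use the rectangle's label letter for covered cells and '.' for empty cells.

...........
...........
...........
...........
...........
...........
...........
...........
......BBBBB
......BBBBB
...........
...........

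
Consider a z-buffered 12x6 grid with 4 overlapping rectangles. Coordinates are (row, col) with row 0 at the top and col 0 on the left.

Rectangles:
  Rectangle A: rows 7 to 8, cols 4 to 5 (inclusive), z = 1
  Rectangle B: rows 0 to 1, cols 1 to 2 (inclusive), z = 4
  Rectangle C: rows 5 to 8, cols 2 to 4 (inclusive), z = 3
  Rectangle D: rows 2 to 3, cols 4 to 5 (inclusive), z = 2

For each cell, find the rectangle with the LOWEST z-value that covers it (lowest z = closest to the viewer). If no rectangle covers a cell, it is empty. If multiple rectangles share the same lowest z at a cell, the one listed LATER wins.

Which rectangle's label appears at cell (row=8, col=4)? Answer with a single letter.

Check cell (8,4):
  A: rows 7-8 cols 4-5 z=1 -> covers; best now A (z=1)
  B: rows 0-1 cols 1-2 -> outside (row miss)
  C: rows 5-8 cols 2-4 z=3 -> covers; best now A (z=1)
  D: rows 2-3 cols 4-5 -> outside (row miss)
Winner: A at z=1

Answer: A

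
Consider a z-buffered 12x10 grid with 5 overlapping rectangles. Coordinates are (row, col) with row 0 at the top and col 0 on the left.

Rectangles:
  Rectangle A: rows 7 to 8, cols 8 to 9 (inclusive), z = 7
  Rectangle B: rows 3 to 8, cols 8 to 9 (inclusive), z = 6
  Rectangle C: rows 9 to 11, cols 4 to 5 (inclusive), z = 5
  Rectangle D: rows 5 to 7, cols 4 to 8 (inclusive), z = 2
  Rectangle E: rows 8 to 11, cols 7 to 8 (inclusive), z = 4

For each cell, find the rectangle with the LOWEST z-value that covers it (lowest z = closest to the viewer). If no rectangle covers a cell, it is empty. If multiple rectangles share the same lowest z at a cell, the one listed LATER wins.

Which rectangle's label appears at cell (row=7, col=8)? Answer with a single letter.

Check cell (7,8):
  A: rows 7-8 cols 8-9 z=7 -> covers; best now A (z=7)
  B: rows 3-8 cols 8-9 z=6 -> covers; best now B (z=6)
  C: rows 9-11 cols 4-5 -> outside (row miss)
  D: rows 5-7 cols 4-8 z=2 -> covers; best now D (z=2)
  E: rows 8-11 cols 7-8 -> outside (row miss)
Winner: D at z=2

Answer: D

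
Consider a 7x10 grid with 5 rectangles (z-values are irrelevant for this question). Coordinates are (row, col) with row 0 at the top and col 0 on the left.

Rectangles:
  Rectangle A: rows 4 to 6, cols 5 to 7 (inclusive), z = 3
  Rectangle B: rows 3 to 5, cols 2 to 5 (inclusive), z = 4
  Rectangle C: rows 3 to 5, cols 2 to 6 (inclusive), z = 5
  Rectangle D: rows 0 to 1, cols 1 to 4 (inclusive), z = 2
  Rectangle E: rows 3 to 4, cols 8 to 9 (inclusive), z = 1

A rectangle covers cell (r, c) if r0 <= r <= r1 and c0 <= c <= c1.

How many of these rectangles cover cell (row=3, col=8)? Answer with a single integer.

Check cell (3,8):
  A: rows 4-6 cols 5-7 -> outside (row miss)
  B: rows 3-5 cols 2-5 -> outside (col miss)
  C: rows 3-5 cols 2-6 -> outside (col miss)
  D: rows 0-1 cols 1-4 -> outside (row miss)
  E: rows 3-4 cols 8-9 -> covers
Count covering = 1

Answer: 1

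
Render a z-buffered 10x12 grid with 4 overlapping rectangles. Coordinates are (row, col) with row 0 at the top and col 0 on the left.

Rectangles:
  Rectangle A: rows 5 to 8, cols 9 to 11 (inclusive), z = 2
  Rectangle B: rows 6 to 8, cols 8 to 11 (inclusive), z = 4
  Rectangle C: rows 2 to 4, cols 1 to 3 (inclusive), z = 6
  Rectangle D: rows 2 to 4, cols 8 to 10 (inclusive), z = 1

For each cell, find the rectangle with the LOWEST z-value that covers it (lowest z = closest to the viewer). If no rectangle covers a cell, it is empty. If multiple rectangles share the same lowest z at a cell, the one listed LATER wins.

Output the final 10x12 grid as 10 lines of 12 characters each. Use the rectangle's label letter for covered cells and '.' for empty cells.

............
............
.CCC....DDD.
.CCC....DDD.
.CCC....DDD.
.........AAA
........BAAA
........BAAA
........BAAA
............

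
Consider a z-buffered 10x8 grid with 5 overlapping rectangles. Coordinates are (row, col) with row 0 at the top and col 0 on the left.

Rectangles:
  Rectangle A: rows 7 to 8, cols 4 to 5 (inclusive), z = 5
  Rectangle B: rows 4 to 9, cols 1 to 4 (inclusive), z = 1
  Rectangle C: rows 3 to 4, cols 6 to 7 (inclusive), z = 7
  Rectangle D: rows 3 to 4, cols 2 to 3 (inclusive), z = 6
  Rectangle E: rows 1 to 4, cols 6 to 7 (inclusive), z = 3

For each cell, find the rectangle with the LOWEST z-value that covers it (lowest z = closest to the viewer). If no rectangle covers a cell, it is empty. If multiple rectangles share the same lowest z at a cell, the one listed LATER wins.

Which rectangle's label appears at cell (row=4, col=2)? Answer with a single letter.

Check cell (4,2):
  A: rows 7-8 cols 4-5 -> outside (row miss)
  B: rows 4-9 cols 1-4 z=1 -> covers; best now B (z=1)
  C: rows 3-4 cols 6-7 -> outside (col miss)
  D: rows 3-4 cols 2-3 z=6 -> covers; best now B (z=1)
  E: rows 1-4 cols 6-7 -> outside (col miss)
Winner: B at z=1

Answer: B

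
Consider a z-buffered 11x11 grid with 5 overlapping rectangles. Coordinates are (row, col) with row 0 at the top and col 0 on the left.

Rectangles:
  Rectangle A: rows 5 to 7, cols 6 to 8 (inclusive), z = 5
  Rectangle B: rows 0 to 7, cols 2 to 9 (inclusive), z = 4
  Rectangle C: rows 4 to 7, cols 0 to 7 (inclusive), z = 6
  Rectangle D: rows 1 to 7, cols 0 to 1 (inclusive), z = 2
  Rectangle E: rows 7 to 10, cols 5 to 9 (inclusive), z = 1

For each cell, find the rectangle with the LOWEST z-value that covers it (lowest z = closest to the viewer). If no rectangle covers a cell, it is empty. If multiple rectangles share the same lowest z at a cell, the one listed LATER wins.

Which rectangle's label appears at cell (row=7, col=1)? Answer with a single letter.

Answer: D

Derivation:
Check cell (7,1):
  A: rows 5-7 cols 6-8 -> outside (col miss)
  B: rows 0-7 cols 2-9 -> outside (col miss)
  C: rows 4-7 cols 0-7 z=6 -> covers; best now C (z=6)
  D: rows 1-7 cols 0-1 z=2 -> covers; best now D (z=2)
  E: rows 7-10 cols 5-9 -> outside (col miss)
Winner: D at z=2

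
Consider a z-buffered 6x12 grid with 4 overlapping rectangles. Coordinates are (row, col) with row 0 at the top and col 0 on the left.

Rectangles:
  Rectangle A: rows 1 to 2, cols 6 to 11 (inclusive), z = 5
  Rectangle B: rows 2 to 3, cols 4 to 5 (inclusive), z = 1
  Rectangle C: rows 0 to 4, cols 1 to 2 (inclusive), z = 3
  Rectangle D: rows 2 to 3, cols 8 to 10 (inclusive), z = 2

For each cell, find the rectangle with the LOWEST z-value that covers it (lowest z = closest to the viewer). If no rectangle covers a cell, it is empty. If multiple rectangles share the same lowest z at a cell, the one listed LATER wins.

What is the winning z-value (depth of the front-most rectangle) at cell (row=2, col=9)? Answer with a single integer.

Check cell (2,9):
  A: rows 1-2 cols 6-11 z=5 -> covers; best now A (z=5)
  B: rows 2-3 cols 4-5 -> outside (col miss)
  C: rows 0-4 cols 1-2 -> outside (col miss)
  D: rows 2-3 cols 8-10 z=2 -> covers; best now D (z=2)
Winner: D at z=2

Answer: 2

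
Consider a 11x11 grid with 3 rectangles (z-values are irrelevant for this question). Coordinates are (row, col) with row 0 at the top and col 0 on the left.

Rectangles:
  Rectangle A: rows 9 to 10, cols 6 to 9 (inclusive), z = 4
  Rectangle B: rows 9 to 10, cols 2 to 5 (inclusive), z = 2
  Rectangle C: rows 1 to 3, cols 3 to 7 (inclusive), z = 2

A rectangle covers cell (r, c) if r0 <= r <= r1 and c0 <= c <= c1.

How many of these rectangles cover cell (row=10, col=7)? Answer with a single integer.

Check cell (10,7):
  A: rows 9-10 cols 6-9 -> covers
  B: rows 9-10 cols 2-5 -> outside (col miss)
  C: rows 1-3 cols 3-7 -> outside (row miss)
Count covering = 1

Answer: 1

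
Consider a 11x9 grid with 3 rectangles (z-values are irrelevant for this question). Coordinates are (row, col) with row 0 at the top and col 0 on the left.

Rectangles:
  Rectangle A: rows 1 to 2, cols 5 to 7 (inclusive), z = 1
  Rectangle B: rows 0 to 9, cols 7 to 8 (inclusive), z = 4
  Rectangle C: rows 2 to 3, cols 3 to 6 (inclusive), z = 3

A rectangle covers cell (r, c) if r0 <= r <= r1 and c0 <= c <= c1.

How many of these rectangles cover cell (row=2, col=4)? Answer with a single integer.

Answer: 1

Derivation:
Check cell (2,4):
  A: rows 1-2 cols 5-7 -> outside (col miss)
  B: rows 0-9 cols 7-8 -> outside (col miss)
  C: rows 2-3 cols 3-6 -> covers
Count covering = 1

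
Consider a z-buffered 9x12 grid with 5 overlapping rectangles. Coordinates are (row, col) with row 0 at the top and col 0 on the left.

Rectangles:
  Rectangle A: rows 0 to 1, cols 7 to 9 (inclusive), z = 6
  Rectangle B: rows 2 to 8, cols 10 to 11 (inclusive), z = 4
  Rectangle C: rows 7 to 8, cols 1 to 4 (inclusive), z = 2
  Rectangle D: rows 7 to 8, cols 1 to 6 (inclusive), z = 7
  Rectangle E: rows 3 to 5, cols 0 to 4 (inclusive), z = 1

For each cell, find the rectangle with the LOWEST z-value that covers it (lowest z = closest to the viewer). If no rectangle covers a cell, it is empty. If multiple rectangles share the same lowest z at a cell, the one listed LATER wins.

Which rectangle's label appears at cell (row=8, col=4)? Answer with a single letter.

Answer: C

Derivation:
Check cell (8,4):
  A: rows 0-1 cols 7-9 -> outside (row miss)
  B: rows 2-8 cols 10-11 -> outside (col miss)
  C: rows 7-8 cols 1-4 z=2 -> covers; best now C (z=2)
  D: rows 7-8 cols 1-6 z=7 -> covers; best now C (z=2)
  E: rows 3-5 cols 0-4 -> outside (row miss)
Winner: C at z=2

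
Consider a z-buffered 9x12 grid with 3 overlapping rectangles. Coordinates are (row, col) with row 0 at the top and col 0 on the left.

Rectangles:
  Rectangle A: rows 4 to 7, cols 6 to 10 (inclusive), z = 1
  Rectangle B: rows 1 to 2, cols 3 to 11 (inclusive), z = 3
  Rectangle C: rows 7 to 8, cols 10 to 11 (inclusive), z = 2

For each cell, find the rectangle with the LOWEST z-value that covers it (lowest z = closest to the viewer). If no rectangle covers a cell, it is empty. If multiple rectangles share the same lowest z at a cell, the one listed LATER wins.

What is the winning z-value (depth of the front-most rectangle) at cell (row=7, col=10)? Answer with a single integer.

Check cell (7,10):
  A: rows 4-7 cols 6-10 z=1 -> covers; best now A (z=1)
  B: rows 1-2 cols 3-11 -> outside (row miss)
  C: rows 7-8 cols 10-11 z=2 -> covers; best now A (z=1)
Winner: A at z=1

Answer: 1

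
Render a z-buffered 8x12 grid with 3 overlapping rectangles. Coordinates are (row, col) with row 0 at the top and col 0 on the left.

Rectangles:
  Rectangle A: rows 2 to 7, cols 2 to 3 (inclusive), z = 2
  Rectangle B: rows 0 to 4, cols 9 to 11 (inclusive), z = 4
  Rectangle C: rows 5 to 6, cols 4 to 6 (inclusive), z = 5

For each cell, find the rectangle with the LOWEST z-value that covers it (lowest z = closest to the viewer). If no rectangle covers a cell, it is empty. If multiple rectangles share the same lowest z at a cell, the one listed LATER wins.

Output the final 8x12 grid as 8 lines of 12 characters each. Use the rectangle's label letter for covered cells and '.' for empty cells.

.........BBB
.........BBB
..AA.....BBB
..AA.....BBB
..AA.....BBB
..AACCC.....
..AACCC.....
..AA........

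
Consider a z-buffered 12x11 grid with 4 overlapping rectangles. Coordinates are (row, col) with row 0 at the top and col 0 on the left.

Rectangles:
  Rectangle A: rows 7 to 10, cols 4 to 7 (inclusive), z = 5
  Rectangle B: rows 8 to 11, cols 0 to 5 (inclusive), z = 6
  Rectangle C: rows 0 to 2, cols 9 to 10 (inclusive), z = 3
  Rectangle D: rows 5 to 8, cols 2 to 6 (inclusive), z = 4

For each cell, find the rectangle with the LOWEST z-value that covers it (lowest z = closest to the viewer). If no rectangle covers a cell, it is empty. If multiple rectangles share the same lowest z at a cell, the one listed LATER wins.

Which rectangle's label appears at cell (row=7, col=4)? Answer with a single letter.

Answer: D

Derivation:
Check cell (7,4):
  A: rows 7-10 cols 4-7 z=5 -> covers; best now A (z=5)
  B: rows 8-11 cols 0-5 -> outside (row miss)
  C: rows 0-2 cols 9-10 -> outside (row miss)
  D: rows 5-8 cols 2-6 z=4 -> covers; best now D (z=4)
Winner: D at z=4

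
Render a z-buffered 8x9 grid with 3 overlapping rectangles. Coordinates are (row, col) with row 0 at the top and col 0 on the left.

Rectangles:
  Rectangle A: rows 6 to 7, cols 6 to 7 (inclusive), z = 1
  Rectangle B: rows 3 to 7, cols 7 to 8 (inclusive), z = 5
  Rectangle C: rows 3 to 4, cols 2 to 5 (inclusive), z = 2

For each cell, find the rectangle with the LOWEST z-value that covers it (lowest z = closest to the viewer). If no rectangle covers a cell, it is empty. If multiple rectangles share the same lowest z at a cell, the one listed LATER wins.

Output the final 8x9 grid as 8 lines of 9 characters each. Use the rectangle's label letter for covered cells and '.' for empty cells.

.........
.........
.........
..CCCC.BB
..CCCC.BB
.......BB
......AAB
......AAB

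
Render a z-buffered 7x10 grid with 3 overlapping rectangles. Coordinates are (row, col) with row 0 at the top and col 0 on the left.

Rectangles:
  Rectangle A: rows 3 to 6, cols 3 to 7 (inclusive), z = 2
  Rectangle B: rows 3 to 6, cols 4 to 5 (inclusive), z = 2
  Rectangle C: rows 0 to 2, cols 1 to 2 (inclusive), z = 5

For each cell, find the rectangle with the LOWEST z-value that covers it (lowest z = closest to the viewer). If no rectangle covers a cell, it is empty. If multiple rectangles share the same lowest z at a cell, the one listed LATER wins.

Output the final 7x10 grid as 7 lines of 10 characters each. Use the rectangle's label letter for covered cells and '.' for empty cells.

.CC.......
.CC.......
.CC.......
...ABBAA..
...ABBAA..
...ABBAA..
...ABBAA..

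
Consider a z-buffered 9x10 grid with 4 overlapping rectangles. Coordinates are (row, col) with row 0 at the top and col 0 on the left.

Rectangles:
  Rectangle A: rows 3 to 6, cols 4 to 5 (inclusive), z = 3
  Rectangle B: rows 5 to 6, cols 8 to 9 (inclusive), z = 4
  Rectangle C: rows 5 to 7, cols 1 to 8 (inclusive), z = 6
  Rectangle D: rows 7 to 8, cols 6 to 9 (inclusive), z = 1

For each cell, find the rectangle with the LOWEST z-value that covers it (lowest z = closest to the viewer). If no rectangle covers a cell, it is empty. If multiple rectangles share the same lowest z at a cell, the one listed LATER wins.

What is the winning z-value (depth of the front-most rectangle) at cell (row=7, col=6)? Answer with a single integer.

Answer: 1

Derivation:
Check cell (7,6):
  A: rows 3-6 cols 4-5 -> outside (row miss)
  B: rows 5-6 cols 8-9 -> outside (row miss)
  C: rows 5-7 cols 1-8 z=6 -> covers; best now C (z=6)
  D: rows 7-8 cols 6-9 z=1 -> covers; best now D (z=1)
Winner: D at z=1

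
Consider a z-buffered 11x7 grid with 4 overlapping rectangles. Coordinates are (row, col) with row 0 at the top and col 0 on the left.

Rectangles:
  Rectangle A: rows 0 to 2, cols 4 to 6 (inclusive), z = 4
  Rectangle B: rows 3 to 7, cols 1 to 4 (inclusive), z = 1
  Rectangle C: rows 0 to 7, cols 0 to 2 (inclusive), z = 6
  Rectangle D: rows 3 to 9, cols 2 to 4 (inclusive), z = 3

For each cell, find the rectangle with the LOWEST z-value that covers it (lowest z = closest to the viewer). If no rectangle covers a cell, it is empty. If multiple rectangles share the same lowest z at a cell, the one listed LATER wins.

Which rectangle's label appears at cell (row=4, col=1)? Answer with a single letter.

Answer: B

Derivation:
Check cell (4,1):
  A: rows 0-2 cols 4-6 -> outside (row miss)
  B: rows 3-7 cols 1-4 z=1 -> covers; best now B (z=1)
  C: rows 0-7 cols 0-2 z=6 -> covers; best now B (z=1)
  D: rows 3-9 cols 2-4 -> outside (col miss)
Winner: B at z=1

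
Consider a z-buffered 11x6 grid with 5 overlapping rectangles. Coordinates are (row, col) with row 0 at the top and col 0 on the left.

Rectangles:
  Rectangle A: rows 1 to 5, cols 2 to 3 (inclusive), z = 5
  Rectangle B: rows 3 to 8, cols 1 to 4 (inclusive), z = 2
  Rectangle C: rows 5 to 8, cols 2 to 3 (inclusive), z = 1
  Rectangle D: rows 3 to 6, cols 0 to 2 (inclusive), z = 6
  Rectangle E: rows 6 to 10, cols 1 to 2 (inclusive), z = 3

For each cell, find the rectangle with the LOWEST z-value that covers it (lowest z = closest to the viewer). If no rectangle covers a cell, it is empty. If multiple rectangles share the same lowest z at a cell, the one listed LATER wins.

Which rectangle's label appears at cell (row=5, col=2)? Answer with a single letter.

Check cell (5,2):
  A: rows 1-5 cols 2-3 z=5 -> covers; best now A (z=5)
  B: rows 3-8 cols 1-4 z=2 -> covers; best now B (z=2)
  C: rows 5-8 cols 2-3 z=1 -> covers; best now C (z=1)
  D: rows 3-6 cols 0-2 z=6 -> covers; best now C (z=1)
  E: rows 6-10 cols 1-2 -> outside (row miss)
Winner: C at z=1

Answer: C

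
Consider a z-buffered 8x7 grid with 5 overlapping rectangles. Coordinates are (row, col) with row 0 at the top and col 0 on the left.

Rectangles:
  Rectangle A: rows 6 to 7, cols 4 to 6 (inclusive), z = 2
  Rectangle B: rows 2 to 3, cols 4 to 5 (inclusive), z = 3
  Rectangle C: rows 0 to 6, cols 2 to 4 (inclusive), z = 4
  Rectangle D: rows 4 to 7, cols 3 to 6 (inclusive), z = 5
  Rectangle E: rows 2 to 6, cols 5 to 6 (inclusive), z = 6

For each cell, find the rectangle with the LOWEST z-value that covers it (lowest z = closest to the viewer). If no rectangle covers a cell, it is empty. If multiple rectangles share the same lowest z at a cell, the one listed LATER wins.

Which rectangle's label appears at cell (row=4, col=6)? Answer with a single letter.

Answer: D

Derivation:
Check cell (4,6):
  A: rows 6-7 cols 4-6 -> outside (row miss)
  B: rows 2-3 cols 4-5 -> outside (row miss)
  C: rows 0-6 cols 2-4 -> outside (col miss)
  D: rows 4-7 cols 3-6 z=5 -> covers; best now D (z=5)
  E: rows 2-6 cols 5-6 z=6 -> covers; best now D (z=5)
Winner: D at z=5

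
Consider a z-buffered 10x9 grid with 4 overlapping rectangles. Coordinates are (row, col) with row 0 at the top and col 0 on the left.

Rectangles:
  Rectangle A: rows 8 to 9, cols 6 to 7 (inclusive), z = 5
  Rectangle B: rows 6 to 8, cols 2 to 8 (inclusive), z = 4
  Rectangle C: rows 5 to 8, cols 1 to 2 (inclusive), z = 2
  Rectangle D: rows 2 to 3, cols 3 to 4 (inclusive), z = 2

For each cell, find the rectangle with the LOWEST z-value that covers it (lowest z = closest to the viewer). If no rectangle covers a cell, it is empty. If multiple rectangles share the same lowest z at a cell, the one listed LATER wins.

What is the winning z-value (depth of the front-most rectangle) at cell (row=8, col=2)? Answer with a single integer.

Answer: 2

Derivation:
Check cell (8,2):
  A: rows 8-9 cols 6-7 -> outside (col miss)
  B: rows 6-8 cols 2-8 z=4 -> covers; best now B (z=4)
  C: rows 5-8 cols 1-2 z=2 -> covers; best now C (z=2)
  D: rows 2-3 cols 3-4 -> outside (row miss)
Winner: C at z=2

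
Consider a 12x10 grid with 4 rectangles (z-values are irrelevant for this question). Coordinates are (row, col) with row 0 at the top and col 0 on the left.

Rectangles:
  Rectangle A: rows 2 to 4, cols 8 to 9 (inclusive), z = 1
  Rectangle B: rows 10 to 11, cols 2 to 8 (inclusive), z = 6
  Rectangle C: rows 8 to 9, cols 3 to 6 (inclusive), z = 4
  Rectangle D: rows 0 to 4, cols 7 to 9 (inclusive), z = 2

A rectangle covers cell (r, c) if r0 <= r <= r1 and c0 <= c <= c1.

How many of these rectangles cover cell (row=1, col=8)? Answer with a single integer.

Check cell (1,8):
  A: rows 2-4 cols 8-9 -> outside (row miss)
  B: rows 10-11 cols 2-8 -> outside (row miss)
  C: rows 8-9 cols 3-6 -> outside (row miss)
  D: rows 0-4 cols 7-9 -> covers
Count covering = 1

Answer: 1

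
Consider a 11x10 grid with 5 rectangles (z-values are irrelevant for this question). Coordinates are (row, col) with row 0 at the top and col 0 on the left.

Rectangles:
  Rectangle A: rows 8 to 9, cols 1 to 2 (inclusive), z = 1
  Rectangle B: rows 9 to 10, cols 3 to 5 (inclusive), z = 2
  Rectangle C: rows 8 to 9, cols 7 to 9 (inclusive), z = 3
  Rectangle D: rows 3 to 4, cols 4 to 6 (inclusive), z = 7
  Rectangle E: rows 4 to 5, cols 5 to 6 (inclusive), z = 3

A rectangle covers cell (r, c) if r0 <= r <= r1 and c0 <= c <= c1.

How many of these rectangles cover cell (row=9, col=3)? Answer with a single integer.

Answer: 1

Derivation:
Check cell (9,3):
  A: rows 8-9 cols 1-2 -> outside (col miss)
  B: rows 9-10 cols 3-5 -> covers
  C: rows 8-9 cols 7-9 -> outside (col miss)
  D: rows 3-4 cols 4-6 -> outside (row miss)
  E: rows 4-5 cols 5-6 -> outside (row miss)
Count covering = 1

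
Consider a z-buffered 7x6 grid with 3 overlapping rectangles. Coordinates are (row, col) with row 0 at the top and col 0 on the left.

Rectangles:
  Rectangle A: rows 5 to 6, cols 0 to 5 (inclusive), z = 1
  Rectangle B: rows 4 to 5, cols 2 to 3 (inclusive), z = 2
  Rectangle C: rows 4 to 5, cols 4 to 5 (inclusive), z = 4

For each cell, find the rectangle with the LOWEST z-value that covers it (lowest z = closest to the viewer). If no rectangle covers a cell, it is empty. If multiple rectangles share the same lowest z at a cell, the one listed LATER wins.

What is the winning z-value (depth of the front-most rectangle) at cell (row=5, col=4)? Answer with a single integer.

Check cell (5,4):
  A: rows 5-6 cols 0-5 z=1 -> covers; best now A (z=1)
  B: rows 4-5 cols 2-3 -> outside (col miss)
  C: rows 4-5 cols 4-5 z=4 -> covers; best now A (z=1)
Winner: A at z=1

Answer: 1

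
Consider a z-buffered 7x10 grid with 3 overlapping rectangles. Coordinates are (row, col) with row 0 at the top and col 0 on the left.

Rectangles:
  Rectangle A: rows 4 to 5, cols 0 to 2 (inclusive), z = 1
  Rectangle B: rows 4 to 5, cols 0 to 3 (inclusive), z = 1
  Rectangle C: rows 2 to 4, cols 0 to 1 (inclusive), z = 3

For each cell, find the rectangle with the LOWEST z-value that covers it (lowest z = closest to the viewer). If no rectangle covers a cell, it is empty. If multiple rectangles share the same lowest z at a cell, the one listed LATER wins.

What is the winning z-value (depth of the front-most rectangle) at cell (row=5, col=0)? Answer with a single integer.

Answer: 1

Derivation:
Check cell (5,0):
  A: rows 4-5 cols 0-2 z=1 -> covers; best now A (z=1)
  B: rows 4-5 cols 0-3 z=1 -> covers; best now B (z=1)
  C: rows 2-4 cols 0-1 -> outside (row miss)
Winner: B at z=1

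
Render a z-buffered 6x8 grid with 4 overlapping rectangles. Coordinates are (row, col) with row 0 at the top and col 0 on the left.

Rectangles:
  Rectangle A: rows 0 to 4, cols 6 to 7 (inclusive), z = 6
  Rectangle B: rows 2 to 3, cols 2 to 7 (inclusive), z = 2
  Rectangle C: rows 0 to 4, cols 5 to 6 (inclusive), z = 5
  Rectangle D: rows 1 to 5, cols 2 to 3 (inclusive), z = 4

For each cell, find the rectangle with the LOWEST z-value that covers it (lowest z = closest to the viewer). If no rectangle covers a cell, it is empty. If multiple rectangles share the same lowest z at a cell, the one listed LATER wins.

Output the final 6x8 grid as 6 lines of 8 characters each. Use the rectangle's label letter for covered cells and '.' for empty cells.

.....CCA
..DD.CCA
..BBBBBB
..BBBBBB
..DD.CCA
..DD....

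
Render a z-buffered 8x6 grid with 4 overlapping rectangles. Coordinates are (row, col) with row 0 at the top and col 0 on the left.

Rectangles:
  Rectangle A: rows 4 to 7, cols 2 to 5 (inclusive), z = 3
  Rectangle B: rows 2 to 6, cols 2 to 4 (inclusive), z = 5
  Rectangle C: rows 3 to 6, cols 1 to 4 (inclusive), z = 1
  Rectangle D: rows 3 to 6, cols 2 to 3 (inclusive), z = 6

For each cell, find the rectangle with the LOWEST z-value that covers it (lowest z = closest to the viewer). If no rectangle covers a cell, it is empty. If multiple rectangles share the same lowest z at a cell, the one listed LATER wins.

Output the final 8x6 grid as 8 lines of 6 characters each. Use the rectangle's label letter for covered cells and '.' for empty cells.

......
......
..BBB.
.CCCC.
.CCCCA
.CCCCA
.CCCCA
..AAAA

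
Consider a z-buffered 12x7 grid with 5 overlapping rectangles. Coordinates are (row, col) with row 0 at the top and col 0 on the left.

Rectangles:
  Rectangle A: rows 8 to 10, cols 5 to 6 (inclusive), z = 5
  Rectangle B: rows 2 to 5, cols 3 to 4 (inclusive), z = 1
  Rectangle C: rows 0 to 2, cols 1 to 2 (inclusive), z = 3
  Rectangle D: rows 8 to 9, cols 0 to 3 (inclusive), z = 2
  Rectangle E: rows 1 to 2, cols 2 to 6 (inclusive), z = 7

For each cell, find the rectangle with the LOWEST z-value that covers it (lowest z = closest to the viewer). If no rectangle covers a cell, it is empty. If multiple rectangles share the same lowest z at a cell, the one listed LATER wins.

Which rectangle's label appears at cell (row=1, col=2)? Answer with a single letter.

Check cell (1,2):
  A: rows 8-10 cols 5-6 -> outside (row miss)
  B: rows 2-5 cols 3-4 -> outside (row miss)
  C: rows 0-2 cols 1-2 z=3 -> covers; best now C (z=3)
  D: rows 8-9 cols 0-3 -> outside (row miss)
  E: rows 1-2 cols 2-6 z=7 -> covers; best now C (z=3)
Winner: C at z=3

Answer: C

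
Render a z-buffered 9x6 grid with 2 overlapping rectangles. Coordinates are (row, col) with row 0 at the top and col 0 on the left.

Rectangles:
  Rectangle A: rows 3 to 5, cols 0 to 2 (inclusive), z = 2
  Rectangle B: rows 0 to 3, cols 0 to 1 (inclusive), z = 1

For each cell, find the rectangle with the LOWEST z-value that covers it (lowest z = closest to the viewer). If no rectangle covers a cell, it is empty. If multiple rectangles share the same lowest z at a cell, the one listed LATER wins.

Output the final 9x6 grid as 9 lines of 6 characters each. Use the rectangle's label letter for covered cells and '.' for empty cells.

BB....
BB....
BB....
BBA...
AAA...
AAA...
......
......
......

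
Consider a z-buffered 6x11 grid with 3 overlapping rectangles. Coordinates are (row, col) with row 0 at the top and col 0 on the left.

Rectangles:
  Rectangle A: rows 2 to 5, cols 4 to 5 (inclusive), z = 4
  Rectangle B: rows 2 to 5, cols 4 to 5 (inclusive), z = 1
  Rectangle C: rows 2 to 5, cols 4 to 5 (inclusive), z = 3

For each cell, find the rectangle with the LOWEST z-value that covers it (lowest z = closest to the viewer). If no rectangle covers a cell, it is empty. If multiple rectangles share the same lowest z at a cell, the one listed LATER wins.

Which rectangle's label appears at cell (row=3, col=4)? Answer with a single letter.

Check cell (3,4):
  A: rows 2-5 cols 4-5 z=4 -> covers; best now A (z=4)
  B: rows 2-5 cols 4-5 z=1 -> covers; best now B (z=1)
  C: rows 2-5 cols 4-5 z=3 -> covers; best now B (z=1)
Winner: B at z=1

Answer: B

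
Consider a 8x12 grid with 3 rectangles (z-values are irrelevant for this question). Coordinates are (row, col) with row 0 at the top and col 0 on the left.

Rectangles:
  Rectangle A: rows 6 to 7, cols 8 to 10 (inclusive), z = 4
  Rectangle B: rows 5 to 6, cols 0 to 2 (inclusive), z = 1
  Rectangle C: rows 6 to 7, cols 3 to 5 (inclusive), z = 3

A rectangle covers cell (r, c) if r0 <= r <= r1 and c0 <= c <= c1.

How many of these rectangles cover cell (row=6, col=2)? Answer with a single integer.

Check cell (6,2):
  A: rows 6-7 cols 8-10 -> outside (col miss)
  B: rows 5-6 cols 0-2 -> covers
  C: rows 6-7 cols 3-5 -> outside (col miss)
Count covering = 1

Answer: 1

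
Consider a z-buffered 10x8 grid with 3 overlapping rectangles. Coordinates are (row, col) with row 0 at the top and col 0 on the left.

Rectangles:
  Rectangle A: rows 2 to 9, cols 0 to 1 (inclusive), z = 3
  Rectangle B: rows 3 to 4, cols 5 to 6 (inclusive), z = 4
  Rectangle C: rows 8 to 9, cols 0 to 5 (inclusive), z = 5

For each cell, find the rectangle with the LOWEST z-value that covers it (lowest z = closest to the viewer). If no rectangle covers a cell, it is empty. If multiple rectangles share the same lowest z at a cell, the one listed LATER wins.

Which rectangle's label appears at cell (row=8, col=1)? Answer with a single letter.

Answer: A

Derivation:
Check cell (8,1):
  A: rows 2-9 cols 0-1 z=3 -> covers; best now A (z=3)
  B: rows 3-4 cols 5-6 -> outside (row miss)
  C: rows 8-9 cols 0-5 z=5 -> covers; best now A (z=3)
Winner: A at z=3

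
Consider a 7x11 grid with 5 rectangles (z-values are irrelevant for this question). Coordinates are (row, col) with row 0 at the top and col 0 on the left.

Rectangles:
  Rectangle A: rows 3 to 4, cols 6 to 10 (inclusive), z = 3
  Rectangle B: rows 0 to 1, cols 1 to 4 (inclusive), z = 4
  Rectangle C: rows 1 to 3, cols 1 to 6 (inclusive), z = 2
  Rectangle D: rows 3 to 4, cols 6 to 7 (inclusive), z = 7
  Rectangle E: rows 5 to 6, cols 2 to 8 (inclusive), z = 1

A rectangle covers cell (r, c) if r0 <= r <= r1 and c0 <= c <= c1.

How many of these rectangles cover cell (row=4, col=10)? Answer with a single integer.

Check cell (4,10):
  A: rows 3-4 cols 6-10 -> covers
  B: rows 0-1 cols 1-4 -> outside (row miss)
  C: rows 1-3 cols 1-6 -> outside (row miss)
  D: rows 3-4 cols 6-7 -> outside (col miss)
  E: rows 5-6 cols 2-8 -> outside (row miss)
Count covering = 1

Answer: 1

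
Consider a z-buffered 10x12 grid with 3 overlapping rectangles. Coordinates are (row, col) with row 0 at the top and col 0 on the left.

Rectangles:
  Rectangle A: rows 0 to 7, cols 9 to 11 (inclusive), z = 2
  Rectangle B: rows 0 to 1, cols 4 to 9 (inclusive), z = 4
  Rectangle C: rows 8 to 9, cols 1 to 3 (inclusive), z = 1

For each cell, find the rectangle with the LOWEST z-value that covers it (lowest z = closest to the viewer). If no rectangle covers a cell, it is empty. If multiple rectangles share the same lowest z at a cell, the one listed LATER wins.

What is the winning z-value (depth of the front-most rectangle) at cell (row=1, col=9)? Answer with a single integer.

Check cell (1,9):
  A: rows 0-7 cols 9-11 z=2 -> covers; best now A (z=2)
  B: rows 0-1 cols 4-9 z=4 -> covers; best now A (z=2)
  C: rows 8-9 cols 1-3 -> outside (row miss)
Winner: A at z=2

Answer: 2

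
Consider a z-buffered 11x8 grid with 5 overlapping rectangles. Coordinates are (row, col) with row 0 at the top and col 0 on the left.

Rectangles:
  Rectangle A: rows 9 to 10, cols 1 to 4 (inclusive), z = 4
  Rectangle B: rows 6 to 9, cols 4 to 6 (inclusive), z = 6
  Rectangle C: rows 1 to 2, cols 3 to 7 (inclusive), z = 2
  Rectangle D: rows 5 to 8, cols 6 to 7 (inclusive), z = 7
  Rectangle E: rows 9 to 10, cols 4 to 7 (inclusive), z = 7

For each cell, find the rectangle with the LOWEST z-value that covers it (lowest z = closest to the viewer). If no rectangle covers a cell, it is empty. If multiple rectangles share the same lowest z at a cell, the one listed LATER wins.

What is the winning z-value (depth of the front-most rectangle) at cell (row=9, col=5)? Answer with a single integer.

Answer: 6

Derivation:
Check cell (9,5):
  A: rows 9-10 cols 1-4 -> outside (col miss)
  B: rows 6-9 cols 4-6 z=6 -> covers; best now B (z=6)
  C: rows 1-2 cols 3-7 -> outside (row miss)
  D: rows 5-8 cols 6-7 -> outside (row miss)
  E: rows 9-10 cols 4-7 z=7 -> covers; best now B (z=6)
Winner: B at z=6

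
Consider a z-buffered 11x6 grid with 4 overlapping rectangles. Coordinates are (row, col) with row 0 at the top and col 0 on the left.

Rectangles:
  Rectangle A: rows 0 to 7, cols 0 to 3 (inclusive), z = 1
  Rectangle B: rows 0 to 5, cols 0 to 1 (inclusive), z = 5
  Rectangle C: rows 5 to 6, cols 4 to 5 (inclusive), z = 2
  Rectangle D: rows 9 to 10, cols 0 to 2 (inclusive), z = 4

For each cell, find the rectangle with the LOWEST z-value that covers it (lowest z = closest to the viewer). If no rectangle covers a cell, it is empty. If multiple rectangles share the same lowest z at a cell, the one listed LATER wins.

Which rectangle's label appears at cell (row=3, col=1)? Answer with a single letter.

Check cell (3,1):
  A: rows 0-7 cols 0-3 z=1 -> covers; best now A (z=1)
  B: rows 0-5 cols 0-1 z=5 -> covers; best now A (z=1)
  C: rows 5-6 cols 4-5 -> outside (row miss)
  D: rows 9-10 cols 0-2 -> outside (row miss)
Winner: A at z=1

Answer: A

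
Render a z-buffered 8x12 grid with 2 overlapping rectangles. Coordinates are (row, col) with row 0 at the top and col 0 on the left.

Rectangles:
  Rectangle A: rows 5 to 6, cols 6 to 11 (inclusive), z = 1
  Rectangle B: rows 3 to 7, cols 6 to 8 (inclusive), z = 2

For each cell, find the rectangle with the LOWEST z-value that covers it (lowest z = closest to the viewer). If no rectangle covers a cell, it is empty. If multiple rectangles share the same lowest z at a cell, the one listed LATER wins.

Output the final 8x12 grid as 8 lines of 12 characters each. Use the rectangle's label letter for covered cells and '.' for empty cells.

............
............
............
......BBB...
......BBB...
......AAAAAA
......AAAAAA
......BBB...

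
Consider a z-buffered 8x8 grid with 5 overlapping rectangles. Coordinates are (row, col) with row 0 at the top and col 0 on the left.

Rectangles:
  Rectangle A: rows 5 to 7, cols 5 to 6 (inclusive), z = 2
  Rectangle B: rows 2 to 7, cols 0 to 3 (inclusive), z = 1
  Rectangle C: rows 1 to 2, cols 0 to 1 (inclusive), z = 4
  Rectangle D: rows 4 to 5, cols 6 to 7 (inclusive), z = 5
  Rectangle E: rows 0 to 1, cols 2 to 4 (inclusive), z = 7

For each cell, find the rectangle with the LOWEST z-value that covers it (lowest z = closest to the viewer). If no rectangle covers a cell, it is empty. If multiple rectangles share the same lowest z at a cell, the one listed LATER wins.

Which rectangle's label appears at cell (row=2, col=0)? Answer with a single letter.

Answer: B

Derivation:
Check cell (2,0):
  A: rows 5-7 cols 5-6 -> outside (row miss)
  B: rows 2-7 cols 0-3 z=1 -> covers; best now B (z=1)
  C: rows 1-2 cols 0-1 z=4 -> covers; best now B (z=1)
  D: rows 4-5 cols 6-7 -> outside (row miss)
  E: rows 0-1 cols 2-4 -> outside (row miss)
Winner: B at z=1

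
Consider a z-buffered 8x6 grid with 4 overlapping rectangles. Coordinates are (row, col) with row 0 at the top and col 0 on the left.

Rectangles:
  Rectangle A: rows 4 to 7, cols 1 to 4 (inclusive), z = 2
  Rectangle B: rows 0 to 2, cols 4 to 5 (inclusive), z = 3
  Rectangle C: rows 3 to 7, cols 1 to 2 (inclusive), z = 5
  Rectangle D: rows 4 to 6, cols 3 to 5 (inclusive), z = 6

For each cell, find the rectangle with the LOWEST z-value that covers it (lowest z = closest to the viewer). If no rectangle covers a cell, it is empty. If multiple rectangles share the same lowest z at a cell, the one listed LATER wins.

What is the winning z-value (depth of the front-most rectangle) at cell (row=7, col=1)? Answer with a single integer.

Answer: 2

Derivation:
Check cell (7,1):
  A: rows 4-7 cols 1-4 z=2 -> covers; best now A (z=2)
  B: rows 0-2 cols 4-5 -> outside (row miss)
  C: rows 3-7 cols 1-2 z=5 -> covers; best now A (z=2)
  D: rows 4-6 cols 3-5 -> outside (row miss)
Winner: A at z=2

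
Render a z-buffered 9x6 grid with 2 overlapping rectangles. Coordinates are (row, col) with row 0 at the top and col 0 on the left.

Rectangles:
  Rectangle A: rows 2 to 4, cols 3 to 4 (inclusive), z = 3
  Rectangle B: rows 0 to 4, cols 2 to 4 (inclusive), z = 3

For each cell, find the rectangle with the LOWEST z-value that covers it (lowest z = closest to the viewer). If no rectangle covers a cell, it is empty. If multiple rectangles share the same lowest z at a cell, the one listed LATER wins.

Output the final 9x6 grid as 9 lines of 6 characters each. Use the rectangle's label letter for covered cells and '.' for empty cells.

..BBB.
..BBB.
..BBB.
..BBB.
..BBB.
......
......
......
......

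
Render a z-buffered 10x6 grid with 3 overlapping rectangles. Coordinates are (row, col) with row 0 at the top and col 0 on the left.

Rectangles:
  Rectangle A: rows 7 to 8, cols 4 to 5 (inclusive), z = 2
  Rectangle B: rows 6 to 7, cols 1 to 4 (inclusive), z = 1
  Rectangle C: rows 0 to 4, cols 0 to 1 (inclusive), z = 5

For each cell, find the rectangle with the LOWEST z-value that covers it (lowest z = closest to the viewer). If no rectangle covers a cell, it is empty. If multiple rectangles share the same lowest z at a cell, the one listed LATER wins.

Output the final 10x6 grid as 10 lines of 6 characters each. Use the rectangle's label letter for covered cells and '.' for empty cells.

CC....
CC....
CC....
CC....
CC....
......
.BBBB.
.BBBBA
....AA
......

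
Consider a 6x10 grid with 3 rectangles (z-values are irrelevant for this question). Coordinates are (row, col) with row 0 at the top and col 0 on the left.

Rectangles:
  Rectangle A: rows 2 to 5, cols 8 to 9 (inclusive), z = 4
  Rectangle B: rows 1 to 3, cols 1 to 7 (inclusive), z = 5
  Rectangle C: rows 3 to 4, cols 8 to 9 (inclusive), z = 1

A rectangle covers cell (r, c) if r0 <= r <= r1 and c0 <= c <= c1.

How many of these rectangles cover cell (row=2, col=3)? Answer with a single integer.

Answer: 1

Derivation:
Check cell (2,3):
  A: rows 2-5 cols 8-9 -> outside (col miss)
  B: rows 1-3 cols 1-7 -> covers
  C: rows 3-4 cols 8-9 -> outside (row miss)
Count covering = 1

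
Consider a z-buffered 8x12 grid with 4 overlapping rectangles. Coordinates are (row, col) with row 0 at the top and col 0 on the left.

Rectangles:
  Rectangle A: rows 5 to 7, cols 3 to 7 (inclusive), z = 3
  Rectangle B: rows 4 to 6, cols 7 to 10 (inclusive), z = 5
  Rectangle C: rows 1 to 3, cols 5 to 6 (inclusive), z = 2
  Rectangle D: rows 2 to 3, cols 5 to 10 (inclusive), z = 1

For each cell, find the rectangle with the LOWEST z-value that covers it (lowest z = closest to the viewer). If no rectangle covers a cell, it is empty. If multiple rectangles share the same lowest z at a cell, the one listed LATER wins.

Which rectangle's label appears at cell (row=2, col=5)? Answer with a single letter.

Check cell (2,5):
  A: rows 5-7 cols 3-7 -> outside (row miss)
  B: rows 4-6 cols 7-10 -> outside (row miss)
  C: rows 1-3 cols 5-6 z=2 -> covers; best now C (z=2)
  D: rows 2-3 cols 5-10 z=1 -> covers; best now D (z=1)
Winner: D at z=1

Answer: D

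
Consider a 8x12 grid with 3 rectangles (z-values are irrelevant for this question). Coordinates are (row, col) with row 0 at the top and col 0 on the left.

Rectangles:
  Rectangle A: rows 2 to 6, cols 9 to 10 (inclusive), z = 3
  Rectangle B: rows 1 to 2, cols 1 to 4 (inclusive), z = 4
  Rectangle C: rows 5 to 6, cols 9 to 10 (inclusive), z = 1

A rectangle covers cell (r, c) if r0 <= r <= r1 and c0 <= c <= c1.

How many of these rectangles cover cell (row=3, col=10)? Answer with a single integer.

Check cell (3,10):
  A: rows 2-6 cols 9-10 -> covers
  B: rows 1-2 cols 1-4 -> outside (row miss)
  C: rows 5-6 cols 9-10 -> outside (row miss)
Count covering = 1

Answer: 1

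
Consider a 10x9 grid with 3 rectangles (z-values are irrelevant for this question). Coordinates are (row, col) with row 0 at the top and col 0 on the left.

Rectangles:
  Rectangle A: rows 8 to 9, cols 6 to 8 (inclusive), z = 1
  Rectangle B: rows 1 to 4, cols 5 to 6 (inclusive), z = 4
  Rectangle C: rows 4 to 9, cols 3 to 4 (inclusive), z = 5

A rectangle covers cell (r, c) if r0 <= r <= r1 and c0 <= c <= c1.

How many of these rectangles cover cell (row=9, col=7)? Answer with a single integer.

Check cell (9,7):
  A: rows 8-9 cols 6-8 -> covers
  B: rows 1-4 cols 5-6 -> outside (row miss)
  C: rows 4-9 cols 3-4 -> outside (col miss)
Count covering = 1

Answer: 1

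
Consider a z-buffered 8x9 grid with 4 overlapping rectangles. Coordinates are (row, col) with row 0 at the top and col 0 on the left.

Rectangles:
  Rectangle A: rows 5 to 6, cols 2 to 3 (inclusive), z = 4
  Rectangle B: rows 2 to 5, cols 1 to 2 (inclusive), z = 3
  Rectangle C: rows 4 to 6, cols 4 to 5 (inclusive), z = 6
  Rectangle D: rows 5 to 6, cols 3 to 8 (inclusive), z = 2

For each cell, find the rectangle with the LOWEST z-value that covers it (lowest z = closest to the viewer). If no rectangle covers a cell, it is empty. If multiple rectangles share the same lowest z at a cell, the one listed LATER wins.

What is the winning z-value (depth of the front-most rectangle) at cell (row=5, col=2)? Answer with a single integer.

Answer: 3

Derivation:
Check cell (5,2):
  A: rows 5-6 cols 2-3 z=4 -> covers; best now A (z=4)
  B: rows 2-5 cols 1-2 z=3 -> covers; best now B (z=3)
  C: rows 4-6 cols 4-5 -> outside (col miss)
  D: rows 5-6 cols 3-8 -> outside (col miss)
Winner: B at z=3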